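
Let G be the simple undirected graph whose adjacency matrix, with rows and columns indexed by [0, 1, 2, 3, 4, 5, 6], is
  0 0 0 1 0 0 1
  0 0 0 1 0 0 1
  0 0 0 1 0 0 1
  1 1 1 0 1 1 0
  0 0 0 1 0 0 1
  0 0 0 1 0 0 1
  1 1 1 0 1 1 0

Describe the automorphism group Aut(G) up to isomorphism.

The vertices split by degree into {3, 6} (degree 5) and {0, 1, 2, 4, 5} (degree 2); every edge runs between the two parts, so G is the complete bipartite graph K_{2,5}. The parts have unequal sizes, so no automorphism swaps them; each part is permuted independently, giving S_5 × S_2 of order 5!·2! = 240.

S_5 × S_2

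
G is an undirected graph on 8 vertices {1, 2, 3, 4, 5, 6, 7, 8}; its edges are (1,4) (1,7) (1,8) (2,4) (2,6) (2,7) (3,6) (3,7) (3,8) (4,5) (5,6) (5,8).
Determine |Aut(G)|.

48

G is 3-regular and bipartite on 2^3 = 8 vertices with girth 4; it is the hypercube graph Q_3. Aut(Q_3) consists of the signed permutations of the 3 coordinate axes: 3! permutations times 2^3 sign flips, so |Aut| = 2^3·3! = 48.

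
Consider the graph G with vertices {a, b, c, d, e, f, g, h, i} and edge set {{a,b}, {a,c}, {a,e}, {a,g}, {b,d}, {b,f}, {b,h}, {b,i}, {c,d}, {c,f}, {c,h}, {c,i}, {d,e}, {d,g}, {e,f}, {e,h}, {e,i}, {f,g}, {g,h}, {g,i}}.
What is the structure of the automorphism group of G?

The vertices split by degree into {b, c, e, g} (degree 5) and {a, d, f, h, i} (degree 4); every edge runs between the two parts, so G is the complete bipartite graph K_{4,5}. Automorphisms preserve the bipartition setwise (since the parts differ in size) and act as S_5 × S_4 within it; |Aut| = 2880.

S_5 × S_4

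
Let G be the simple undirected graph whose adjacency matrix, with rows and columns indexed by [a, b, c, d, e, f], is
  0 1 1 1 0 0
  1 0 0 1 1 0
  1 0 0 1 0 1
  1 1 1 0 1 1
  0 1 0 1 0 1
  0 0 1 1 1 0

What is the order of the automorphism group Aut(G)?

Vertex d is the unique vertex of degree 5; the remaining 5 vertices each have degree 3 and induce a cycle, so G is the wheel on 6 vertices with hub d. Every automorphism fixes the hub and acts on the rim 5-cycle, so Aut(G) ≅ Aut(C_5) = D_5 of order 10.

10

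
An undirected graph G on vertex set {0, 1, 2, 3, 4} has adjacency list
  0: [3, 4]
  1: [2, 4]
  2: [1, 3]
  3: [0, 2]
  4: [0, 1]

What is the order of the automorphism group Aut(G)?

Every vertex has degree 2 and the graph is connected, so G is the 5-cycle C_5. C_5 has 5 rotations and 5 reflections, so Aut(C_5) ≅ D_5 of order 10.

10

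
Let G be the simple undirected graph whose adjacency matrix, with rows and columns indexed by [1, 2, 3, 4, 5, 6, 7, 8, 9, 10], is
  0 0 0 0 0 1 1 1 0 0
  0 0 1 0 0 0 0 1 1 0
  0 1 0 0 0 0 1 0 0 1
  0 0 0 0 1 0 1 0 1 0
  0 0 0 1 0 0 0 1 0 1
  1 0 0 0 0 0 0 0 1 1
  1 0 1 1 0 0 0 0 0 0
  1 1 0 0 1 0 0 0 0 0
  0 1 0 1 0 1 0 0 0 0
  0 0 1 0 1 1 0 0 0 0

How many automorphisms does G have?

120

G is 3-regular on 10 vertices with no triangles and no 4-cycles (girth 5): this is the Petersen graph. It is a classical fact that the Petersen graph has automorphism group S_5 (order 120), arising from its description as the Kneser graph K(5,2).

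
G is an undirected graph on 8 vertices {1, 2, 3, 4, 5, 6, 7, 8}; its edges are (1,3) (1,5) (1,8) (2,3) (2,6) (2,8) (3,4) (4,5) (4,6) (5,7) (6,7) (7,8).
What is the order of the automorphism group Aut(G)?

48

G is 3-regular and bipartite on 2^3 = 8 vertices with girth 4; it is the hypercube graph Q_3. Aut(Q_3) consists of the signed permutations of the 3 coordinate axes: 3! permutations times 2^3 sign flips, so |Aut| = 2^3·3! = 48.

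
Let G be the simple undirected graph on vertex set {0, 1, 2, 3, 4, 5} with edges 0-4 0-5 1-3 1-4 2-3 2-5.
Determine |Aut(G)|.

G is 2-regular and connected on 6 vertices, i.e. the cycle C_6. The automorphisms of the 6-cycle are exactly the symmetries of a regular 6-gon: the dihedral group D_6, |D_6| = 12.

12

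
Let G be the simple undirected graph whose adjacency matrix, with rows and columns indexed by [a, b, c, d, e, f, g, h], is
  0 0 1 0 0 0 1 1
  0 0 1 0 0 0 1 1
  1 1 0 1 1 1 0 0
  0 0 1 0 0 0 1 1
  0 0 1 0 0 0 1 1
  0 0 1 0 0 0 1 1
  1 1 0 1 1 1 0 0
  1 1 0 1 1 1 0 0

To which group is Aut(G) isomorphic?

S_3 × S_5

The vertices split by degree into {c, g, h} (degree 5) and {a, b, d, e, f} (degree 3); every edge runs between the two parts, so G is the complete bipartite graph K_{3,5}. Automorphisms preserve the bipartition setwise (since the parts differ in size) and act as S_3 × S_5 within it; |Aut| = 720.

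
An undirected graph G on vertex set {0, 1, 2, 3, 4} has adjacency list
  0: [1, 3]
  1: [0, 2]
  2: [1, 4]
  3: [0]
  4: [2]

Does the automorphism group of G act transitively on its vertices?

Automorphisms preserve degree, but G has vertices of degree 1 and vertices of degree 2; no automorphism maps one to the other, so G is not vertex-transitive.

No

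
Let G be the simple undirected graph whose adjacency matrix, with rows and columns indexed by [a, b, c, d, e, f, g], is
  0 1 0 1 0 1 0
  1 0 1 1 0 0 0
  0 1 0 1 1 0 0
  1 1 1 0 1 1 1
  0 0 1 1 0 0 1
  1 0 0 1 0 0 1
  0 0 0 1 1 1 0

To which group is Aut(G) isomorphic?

D_6

Vertex d is the unique vertex of degree 6; the remaining 6 vertices each have degree 3 and induce a cycle, so G is the wheel on 7 vertices with hub d. Every automorphism fixes the hub and acts on the rim 6-cycle, so Aut(G) ≅ Aut(C_6) = D_6 of order 12.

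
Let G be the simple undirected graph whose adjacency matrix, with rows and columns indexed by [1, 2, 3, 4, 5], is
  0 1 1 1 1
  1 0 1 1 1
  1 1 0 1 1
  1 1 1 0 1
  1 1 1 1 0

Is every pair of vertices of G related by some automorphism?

All 5 vertices are pairwise adjacent: G = K_5. Any permutation of the 5 vertices preserves K_5, so Aut(K_5) = S_5 of order 5! = 120. This group acts transitively on the 5 vertices.

Yes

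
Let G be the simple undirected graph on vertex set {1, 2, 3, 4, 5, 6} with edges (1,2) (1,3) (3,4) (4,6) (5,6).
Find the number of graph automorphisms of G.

2

The degree sequence is [2, 1, 2, 2, 1, 2]; the two degree-1 vertices 2 and 5 are the ends of a path, so G = P_6. The only nontrivial automorphism of a path is the end-to-end reflection, so Aut(G) ≅ Z_2.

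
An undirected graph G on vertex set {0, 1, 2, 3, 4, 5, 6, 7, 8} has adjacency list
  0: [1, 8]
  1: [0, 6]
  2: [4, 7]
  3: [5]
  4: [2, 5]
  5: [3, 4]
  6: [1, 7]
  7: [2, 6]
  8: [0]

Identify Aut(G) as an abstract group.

C_2

The degree sequence is [2, 2, 2, 1, 2, 2, 2, 2, 1]; the two degree-1 vertices 3 and 8 are the ends of a path, so G = P_9. The only nontrivial automorphism of a path is the end-to-end reflection, so Aut(G) ≅ Z_2.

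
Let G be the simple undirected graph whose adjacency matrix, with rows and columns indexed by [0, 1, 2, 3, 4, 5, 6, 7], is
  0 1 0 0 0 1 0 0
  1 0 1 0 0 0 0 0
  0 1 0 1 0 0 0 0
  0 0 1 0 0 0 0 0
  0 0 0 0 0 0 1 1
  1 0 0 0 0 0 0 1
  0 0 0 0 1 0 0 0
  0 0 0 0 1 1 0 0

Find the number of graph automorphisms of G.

The degree sequence is [2, 2, 2, 1, 2, 2, 1, 2]; the two degree-1 vertices 3 and 6 are the ends of a path, so G = P_8. A path has exactly one nontrivial symmetry — reversal — giving Aut(G) of order 2.

2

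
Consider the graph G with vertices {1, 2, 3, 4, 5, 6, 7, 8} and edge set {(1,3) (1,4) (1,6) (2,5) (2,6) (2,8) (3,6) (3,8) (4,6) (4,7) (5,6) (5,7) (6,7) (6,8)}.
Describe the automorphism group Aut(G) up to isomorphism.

D_7

Vertex 6 is the unique vertex of degree 7; the remaining 7 vertices each have degree 3 and induce a cycle, so G is the wheel on 8 vertices with hub 6. Every automorphism fixes the hub and acts on the rim 7-cycle, so Aut(G) ≅ Aut(C_7) = D_7 of order 14.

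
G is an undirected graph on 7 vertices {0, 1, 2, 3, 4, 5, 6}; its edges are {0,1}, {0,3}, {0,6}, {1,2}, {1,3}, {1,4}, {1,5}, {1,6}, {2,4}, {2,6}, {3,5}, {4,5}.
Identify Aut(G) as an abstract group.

Vertex 1 is the unique vertex of degree 6; the remaining 6 vertices each have degree 3 and induce a cycle, so G is the wheel on 7 vertices with hub 1. With the hub fixed, the remaining symmetry is that of the rim cycle C_6, giving the dihedral group D_6.

D_6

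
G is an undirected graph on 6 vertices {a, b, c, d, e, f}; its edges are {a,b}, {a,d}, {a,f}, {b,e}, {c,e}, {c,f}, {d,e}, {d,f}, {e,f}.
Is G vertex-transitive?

No

Automorphisms preserve degree, but G has vertices of degree 2 and vertices of degree 4; no automorphism maps one to the other, so G is not vertex-transitive.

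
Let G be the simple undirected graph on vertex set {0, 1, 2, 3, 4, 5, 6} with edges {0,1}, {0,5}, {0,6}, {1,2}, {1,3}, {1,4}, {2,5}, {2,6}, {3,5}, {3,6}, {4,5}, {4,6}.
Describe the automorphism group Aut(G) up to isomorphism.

S_3 × S_4

The vertices split by degree into {1, 5, 6} (degree 4) and {0, 2, 3, 4} (degree 3); every edge runs between the two parts, so G is the complete bipartite graph K_{3,4}. The parts have unequal sizes, so no automorphism swaps them; each part is permuted independently, giving S_3 × S_4 of order 3!·4! = 144.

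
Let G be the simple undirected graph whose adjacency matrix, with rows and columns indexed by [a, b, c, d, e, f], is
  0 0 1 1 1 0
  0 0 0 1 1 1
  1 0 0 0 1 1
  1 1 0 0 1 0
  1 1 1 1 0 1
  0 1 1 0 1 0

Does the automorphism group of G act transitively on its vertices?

No

Vertex e is the only vertex of degree 5, so every automorphism fixes it; G is not vertex-transitive.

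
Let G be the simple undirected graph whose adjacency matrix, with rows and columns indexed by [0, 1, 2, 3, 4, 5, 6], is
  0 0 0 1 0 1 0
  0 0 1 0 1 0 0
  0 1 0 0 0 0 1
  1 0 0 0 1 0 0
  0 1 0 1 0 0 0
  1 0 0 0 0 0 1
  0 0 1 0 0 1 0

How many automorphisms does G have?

Every vertex has degree 2 and the graph is connected, so G is the 7-cycle C_7. The automorphisms of the 7-cycle are exactly the symmetries of a regular 7-gon: the dihedral group D_7, |D_7| = 14.

14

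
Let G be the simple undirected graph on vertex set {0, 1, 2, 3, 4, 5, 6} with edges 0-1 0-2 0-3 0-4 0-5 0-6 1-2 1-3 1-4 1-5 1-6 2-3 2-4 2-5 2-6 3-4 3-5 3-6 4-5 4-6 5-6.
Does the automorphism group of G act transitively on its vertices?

Every vertex has degree 6, so G is the complete graph K_7. Any permutation of the 7 vertices preserves K_7, so Aut(K_7) = S_7 of order 7! = 5040. Under this action every vertex can be carried to every other, so G is vertex-transitive.

Yes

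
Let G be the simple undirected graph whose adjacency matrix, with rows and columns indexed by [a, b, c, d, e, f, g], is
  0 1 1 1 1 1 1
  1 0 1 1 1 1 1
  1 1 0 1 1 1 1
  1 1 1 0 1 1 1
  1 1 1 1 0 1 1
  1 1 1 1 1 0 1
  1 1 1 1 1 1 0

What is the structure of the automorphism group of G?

Every vertex has degree 6, so G is the complete graph K_7. Any permutation of the 7 vertices preserves K_7, so Aut(K_7) = S_7 of order 7! = 5040.

the symmetric group on 7 letters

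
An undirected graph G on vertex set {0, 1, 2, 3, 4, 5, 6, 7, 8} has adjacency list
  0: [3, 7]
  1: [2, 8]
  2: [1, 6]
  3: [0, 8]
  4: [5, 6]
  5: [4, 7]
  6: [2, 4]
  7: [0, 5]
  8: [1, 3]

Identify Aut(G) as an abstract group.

G is 2-regular and connected on 9 vertices, i.e. the cycle C_9. C_9 has 9 rotations and 9 reflections, so Aut(C_9) ≅ D_9 of order 18.

D_9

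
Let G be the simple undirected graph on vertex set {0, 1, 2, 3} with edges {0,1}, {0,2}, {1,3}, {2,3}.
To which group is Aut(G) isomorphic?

D_4

Every vertex has degree 2 and the graph is connected, so G is the 4-cycle C_4. C_4 has 4 rotations and 4 reflections, so Aut(C_4) ≅ D_4 of order 8.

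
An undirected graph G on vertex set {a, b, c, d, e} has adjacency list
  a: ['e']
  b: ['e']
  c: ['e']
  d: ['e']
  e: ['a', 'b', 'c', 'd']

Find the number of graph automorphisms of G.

24

Vertex e has degree 4 and every other vertex has degree 1, so G is the star K_{1,4} with centre e. Any automorphism fixes the centre and permutes the 4 leaves freely, so Aut(G) ≅ S_4 of order 4! = 24.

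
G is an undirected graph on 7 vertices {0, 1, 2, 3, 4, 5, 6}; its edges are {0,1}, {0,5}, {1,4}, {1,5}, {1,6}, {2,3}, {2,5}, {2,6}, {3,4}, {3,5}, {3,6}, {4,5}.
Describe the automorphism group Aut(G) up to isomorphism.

the trivial group

Degrees alone do not determine every vertex (e.g. 1 and 3 both have degree 4), but their neighbour-degree multisets differ: N(1) has degrees [2, 3, 3, 5] while N(3) has degrees [3, 3, 3, 5]. Repeating this refinement separates all vertices, so the only automorphism is the identity.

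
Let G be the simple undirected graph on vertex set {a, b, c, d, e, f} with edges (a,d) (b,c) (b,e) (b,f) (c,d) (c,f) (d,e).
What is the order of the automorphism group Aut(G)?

The degree sequence is [1, 3, 3, 3, 2, 2]. Checking the degree-preserving permutations of the vertex set shows that none except the identity preserves every edge, so Aut(G) is trivial.

1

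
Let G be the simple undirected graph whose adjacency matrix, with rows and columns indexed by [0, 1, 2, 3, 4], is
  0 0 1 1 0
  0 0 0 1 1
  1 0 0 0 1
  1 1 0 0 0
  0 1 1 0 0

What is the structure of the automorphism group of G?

D_5

G is 2-regular and connected on 5 vertices, i.e. the cycle C_5. C_5 has 5 rotations and 5 reflections, so Aut(C_5) ≅ D_5 of order 10.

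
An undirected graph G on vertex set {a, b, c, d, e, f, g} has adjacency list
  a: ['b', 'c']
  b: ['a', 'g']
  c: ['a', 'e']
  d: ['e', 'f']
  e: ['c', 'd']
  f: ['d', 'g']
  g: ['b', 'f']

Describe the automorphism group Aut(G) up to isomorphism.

D_7

Every vertex has degree 2 and the graph is connected, so G is the 7-cycle C_7. C_7 has 7 rotations and 7 reflections, so Aut(C_7) ≅ D_7 of order 14.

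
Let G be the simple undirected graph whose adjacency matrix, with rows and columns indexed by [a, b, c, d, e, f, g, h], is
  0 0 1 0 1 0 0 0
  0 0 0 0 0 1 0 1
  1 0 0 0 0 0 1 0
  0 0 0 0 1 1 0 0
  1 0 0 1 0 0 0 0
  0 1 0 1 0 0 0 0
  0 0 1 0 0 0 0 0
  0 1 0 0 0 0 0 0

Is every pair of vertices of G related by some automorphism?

Automorphisms preserve degree, but G has vertices of degree 1 and vertices of degree 2; no automorphism maps one to the other, so G is not vertex-transitive.

No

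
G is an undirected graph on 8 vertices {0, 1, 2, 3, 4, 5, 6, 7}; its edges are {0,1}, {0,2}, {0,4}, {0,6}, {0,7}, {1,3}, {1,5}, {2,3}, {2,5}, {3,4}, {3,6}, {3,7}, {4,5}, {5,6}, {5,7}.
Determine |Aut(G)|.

The vertices split by degree into {0, 3, 5} (degree 5) and {1, 2, 4, 6, 7} (degree 3); every edge runs between the two parts, so G is the complete bipartite graph K_{3,5}. The parts have unequal sizes, so no automorphism swaps them; each part is permuted independently, giving S_3 × S_5 of order 3!·5! = 720.

720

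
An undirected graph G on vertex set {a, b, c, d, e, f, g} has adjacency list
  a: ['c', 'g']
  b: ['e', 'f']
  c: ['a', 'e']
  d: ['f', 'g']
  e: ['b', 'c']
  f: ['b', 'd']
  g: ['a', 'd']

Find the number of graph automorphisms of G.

14

Every vertex has degree 2 and the graph is connected, so G is the 7-cycle C_7. C_7 has 7 rotations and 7 reflections, so Aut(C_7) ≅ D_7 of order 14.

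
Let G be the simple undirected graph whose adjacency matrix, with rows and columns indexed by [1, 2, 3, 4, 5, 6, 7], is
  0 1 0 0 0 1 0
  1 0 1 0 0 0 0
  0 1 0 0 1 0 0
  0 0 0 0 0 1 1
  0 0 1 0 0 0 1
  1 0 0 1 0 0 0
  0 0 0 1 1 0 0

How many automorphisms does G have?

14

G is 2-regular and connected on 7 vertices, i.e. the cycle C_7. C_7 has 7 rotations and 7 reflections, so Aut(C_7) ≅ D_7 of order 14.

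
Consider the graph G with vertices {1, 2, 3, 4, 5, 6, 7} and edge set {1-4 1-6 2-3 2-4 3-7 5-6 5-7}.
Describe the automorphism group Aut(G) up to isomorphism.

Every vertex has degree 2 and the graph is connected, so G is the 7-cycle C_7. The automorphisms of the 7-cycle are exactly the symmetries of a regular 7-gon: the dihedral group D_7, |D_7| = 14.

D_7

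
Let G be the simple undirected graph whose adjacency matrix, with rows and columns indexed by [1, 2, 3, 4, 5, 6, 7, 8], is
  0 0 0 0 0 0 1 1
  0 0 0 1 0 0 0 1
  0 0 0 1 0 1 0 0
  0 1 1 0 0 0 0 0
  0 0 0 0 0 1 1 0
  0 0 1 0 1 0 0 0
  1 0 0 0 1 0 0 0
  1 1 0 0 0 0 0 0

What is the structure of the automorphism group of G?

Every vertex has degree 2 and the graph is connected, so G is the 8-cycle C_8. The automorphisms of the 8-cycle are exactly the symmetries of a regular 8-gon: the dihedral group D_8, |D_8| = 16.

the dihedral group of order 16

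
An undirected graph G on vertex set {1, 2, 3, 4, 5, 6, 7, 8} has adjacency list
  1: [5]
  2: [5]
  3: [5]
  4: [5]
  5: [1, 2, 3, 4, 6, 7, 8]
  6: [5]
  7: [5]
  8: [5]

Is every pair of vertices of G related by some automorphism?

No

Vertex 5 is the only vertex of degree 7, so every automorphism fixes it; G is not vertex-transitive.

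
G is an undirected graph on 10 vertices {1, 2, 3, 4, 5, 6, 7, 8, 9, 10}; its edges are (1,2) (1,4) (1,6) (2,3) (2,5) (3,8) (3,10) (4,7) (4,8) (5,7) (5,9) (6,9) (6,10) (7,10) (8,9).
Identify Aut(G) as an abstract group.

G is 3-regular on 10 vertices with no triangles and no 4-cycles (girth 5): this is the Petersen graph. Viewing the Petersen graph as the Kneser graph K(5,2) — vertices are 2-subsets of {1,…,5}, edges join disjoint pairs — its automorphisms are exactly the permutations of the 5-element set, so Aut ≅ S_5 of order 120.

S_5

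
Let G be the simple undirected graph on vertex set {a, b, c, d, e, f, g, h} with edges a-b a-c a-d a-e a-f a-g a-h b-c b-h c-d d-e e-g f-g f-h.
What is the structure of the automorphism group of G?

Vertex a is the unique vertex of degree 7; the remaining 7 vertices each have degree 3 and induce a cycle, so G is the wheel on 8 vertices with hub a. With the hub fixed, the remaining symmetry is that of the rim cycle C_7, giving the dihedral group D_7.

the dihedral group of order 14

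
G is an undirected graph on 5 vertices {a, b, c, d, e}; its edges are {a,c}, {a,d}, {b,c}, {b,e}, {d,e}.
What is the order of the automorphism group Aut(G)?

10

G is 2-regular and connected on 5 vertices, i.e. the cycle C_5. C_5 has 5 rotations and 5 reflections, so Aut(C_5) ≅ D_5 of order 10.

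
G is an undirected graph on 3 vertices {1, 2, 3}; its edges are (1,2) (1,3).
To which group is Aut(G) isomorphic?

the cyclic group of order 2

The degree sequence is [2, 1, 1]; the two degree-1 vertices 2 and 3 are the ends of a path, so G = P_3. The only nontrivial automorphism of a path is the end-to-end reflection, so Aut(G) ≅ Z_2.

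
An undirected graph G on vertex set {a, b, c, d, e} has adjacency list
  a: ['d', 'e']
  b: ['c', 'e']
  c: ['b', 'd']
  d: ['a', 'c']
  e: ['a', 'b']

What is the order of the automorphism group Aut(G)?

Every vertex has degree 2 and the graph is connected, so G is the 5-cycle C_5. C_5 has 5 rotations and 5 reflections, so Aut(C_5) ≅ D_5 of order 10.

10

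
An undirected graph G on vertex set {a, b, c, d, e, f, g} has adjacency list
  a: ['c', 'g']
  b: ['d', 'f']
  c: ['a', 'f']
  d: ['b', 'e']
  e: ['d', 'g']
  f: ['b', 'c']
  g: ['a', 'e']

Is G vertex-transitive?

G is 2-regular and connected on 7 vertices, i.e. the cycle C_7. The automorphisms of the 7-cycle are exactly the symmetries of a regular 7-gon: the dihedral group D_7, |D_7| = 14. This group acts transitively on the 7 vertices.

Yes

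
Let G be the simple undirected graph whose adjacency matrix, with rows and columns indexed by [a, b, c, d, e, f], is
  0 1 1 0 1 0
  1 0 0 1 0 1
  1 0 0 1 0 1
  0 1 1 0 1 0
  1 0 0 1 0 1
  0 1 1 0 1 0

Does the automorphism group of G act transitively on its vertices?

Yes

G is 3-regular and bipartite with parts {a, d, f} and {b, c, e} (each part is independent and every cross-pair is an edge), so G = K_{3,3}. Each part can be permuted independently (S_3 × S_3) and the two equal-size parts can also be swapped, giving (S_3 × S_3) ⋊ Z_2 of order 2·(3!)² = 72. This group acts transitively on the 6 vertices.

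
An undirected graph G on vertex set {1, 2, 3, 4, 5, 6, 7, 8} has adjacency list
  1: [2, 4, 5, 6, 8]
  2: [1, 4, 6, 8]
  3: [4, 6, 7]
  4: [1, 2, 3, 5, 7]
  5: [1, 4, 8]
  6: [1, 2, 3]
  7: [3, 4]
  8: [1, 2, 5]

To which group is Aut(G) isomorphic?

{e}

The degree sequence is [5, 4, 3, 5, 3, 3, 2, 3]. Checking the degree-preserving permutations of the vertex set shows that none except the identity preserves every edge, so Aut(G) is trivial.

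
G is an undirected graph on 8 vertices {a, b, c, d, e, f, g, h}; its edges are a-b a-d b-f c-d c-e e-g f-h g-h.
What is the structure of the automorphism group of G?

G is 2-regular and connected on 8 vertices, i.e. the cycle C_8. C_8 has 8 rotations and 8 reflections, so Aut(C_8) ≅ D_8 of order 16.

D_8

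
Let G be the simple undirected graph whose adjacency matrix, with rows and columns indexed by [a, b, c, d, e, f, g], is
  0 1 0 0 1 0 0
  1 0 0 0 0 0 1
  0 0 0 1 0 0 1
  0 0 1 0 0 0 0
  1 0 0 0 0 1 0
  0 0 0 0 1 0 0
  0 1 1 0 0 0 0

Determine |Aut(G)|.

2

The degree sequence is [2, 2, 2, 1, 2, 1, 2]; the two degree-1 vertices d and f are the ends of a path, so G = P_7. The only nontrivial automorphism of a path is the end-to-end reflection, so Aut(G) ≅ Z_2.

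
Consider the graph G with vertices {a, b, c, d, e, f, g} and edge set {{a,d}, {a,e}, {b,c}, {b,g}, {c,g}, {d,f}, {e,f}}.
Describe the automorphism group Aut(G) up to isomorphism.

D_4 × D_3

G has two connected components, {a, d, e, f} and {b, c, g}; each is 2-regular, so G = C_4 ⊔ C_3. The components are non-isomorphic (different sizes), so Aut(G) = Aut(C_4) × Aut(C_3) = D_4 × D_3 of order 8·6 = 48.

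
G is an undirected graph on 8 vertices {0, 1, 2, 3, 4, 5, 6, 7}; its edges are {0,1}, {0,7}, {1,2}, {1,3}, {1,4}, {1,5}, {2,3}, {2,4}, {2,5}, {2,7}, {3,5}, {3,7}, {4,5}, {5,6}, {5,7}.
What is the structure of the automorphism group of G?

Degrees alone do not determine every vertex (e.g. 1 and 2 both have degree 5), but their neighbour-degree multisets differ: N(1) has degrees [2, 3, 4, 5, 6] while N(2) has degrees [3, 4, 4, 5, 6]. Repeating this refinement separates all vertices, so the only automorphism is the identity.

{e}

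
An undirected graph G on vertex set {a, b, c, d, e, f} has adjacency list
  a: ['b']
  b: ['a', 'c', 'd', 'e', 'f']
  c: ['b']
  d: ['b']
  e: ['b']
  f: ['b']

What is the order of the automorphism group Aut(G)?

120

Vertex b has degree 5 and every other vertex has degree 1, so G is the star K_{1,5} with centre b. Any automorphism fixes the centre and permutes the 5 leaves freely, so Aut(G) ≅ S_5 of order 5! = 120.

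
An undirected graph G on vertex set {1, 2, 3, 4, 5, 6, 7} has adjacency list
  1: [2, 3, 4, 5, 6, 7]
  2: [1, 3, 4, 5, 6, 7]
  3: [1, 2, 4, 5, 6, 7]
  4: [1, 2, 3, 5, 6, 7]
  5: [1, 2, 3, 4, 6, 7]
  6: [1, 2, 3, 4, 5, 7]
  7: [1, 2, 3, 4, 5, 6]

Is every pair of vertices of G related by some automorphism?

Yes

All 7 vertices are pairwise adjacent: G = K_7. Every bijection on the vertex set is an automorphism of K_7; hence Aut(K_7) ≅ S_7, order 5040. Under this action every vertex can be carried to every other, so G is vertex-transitive.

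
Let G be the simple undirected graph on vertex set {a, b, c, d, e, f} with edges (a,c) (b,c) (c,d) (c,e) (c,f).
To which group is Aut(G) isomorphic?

Vertex c has degree 5 and every other vertex has degree 1, so G is the star K_{1,5} with centre c. Any automorphism fixes the centre and permutes the 5 leaves freely, so Aut(G) ≅ S_5 of order 5! = 120.

the symmetric group on 5 letters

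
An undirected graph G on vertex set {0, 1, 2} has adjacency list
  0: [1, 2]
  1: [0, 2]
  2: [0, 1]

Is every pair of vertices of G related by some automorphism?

Every vertex has degree 2, so G is the complete graph K_3. Any permutation of the 3 vertices preserves K_3, so Aut(K_3) = S_3 of order 3! = 6. Under this action every vertex can be carried to every other, so G is vertex-transitive.

Yes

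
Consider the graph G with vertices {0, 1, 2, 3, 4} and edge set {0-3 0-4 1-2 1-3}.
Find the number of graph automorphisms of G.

2

The degree sequence is [2, 2, 1, 2, 1]; the two degree-1 vertices 2 and 4 are the ends of a path, so G = P_5. A path has exactly one nontrivial symmetry — reversal — giving Aut(G) of order 2.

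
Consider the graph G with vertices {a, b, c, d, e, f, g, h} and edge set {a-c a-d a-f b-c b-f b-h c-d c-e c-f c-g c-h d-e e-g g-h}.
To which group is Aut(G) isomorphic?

D_7

Vertex c is the unique vertex of degree 7; the remaining 7 vertices each have degree 3 and induce a cycle, so G is the wheel on 8 vertices with hub c. With the hub fixed, the remaining symmetry is that of the rim cycle C_7, giving the dihedral group D_7.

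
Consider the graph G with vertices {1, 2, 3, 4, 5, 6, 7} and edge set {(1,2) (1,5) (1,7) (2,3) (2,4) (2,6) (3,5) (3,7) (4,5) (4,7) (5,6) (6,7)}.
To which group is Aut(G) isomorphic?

The vertices split by degree into {2, 5, 7} (degree 4) and {1, 3, 4, 6} (degree 3); every edge runs between the two parts, so G is the complete bipartite graph K_{3,4}. The parts have unequal sizes, so no automorphism swaps them; each part is permuted independently, giving S_4 × S_3 of order 4!·3! = 144.

S_4 × S_3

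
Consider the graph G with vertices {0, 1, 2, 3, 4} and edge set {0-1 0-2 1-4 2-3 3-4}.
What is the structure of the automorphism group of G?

D_5

Every vertex has degree 2 and the graph is connected, so G is the 5-cycle C_5. The automorphisms of the 5-cycle are exactly the symmetries of a regular 5-gon: the dihedral group D_5, |D_5| = 10.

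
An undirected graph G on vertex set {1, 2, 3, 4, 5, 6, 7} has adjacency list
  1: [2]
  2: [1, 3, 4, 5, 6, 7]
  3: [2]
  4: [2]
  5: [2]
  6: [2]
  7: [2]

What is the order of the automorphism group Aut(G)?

Vertex 2 has degree 6 and every other vertex has degree 1, so G is the star K_{1,6} with centre 2. Any automorphism fixes the centre and permutes the 6 leaves freely, so Aut(G) ≅ S_6 of order 6! = 720.

720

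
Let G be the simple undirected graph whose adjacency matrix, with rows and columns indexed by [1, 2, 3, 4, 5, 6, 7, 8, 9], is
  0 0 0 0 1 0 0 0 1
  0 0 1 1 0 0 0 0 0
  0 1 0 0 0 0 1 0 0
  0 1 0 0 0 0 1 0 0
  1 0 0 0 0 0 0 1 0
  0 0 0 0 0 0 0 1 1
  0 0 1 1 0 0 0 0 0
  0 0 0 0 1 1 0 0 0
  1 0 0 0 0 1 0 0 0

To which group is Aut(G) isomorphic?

D_5 × D_4

G has two connected components, {1, 5, 6, 8, 9} and {2, 3, 4, 7}; each is 2-regular, so G = C_5 ⊔ C_4. No automorphism exchanges components of different sizes, hence Aut(G) is the direct product D_5 × D_4, order 80.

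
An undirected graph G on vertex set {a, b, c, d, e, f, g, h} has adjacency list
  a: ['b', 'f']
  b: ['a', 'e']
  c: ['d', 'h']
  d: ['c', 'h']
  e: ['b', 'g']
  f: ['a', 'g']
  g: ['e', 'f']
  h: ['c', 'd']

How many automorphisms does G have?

G has two connected components, {a, b, e, f, g} and {c, d, h}; each is 2-regular, so G = C_5 ⊔ C_3. No automorphism exchanges components of different sizes, hence Aut(G) is the direct product D_3 × D_5, order 60.

60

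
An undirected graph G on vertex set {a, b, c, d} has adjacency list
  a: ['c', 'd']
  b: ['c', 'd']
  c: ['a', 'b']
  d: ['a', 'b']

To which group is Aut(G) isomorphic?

G is 2-regular and bipartite on 2^2 = 4 vertices with girth 4; it is the hypercube graph Q_2. Aut(Q_2) consists of the signed permutations of the 2 coordinate axes: 2! permutations times 2^2 sign flips, so |Aut| = 2^2·2! = 8.

Z_2^2 ⋊ S_2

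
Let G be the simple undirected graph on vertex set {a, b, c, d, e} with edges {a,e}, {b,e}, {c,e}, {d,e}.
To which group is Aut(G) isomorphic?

Vertex e has degree 4 and every other vertex has degree 1, so G is the star K_{1,4} with centre e. Any automorphism fixes the centre and permutes the 4 leaves freely, so Aut(G) ≅ S_4 of order 4! = 24.

the symmetric group on 4 letters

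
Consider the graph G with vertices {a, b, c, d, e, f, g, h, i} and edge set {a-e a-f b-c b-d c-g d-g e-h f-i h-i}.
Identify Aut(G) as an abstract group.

D_4 × D_5

G has two connected components, {a, e, f, h, i} and {b, c, d, g}; each is 2-regular, so G = C_5 ⊔ C_4. No automorphism exchanges components of different sizes, hence Aut(G) is the direct product D_4 × D_5, order 80.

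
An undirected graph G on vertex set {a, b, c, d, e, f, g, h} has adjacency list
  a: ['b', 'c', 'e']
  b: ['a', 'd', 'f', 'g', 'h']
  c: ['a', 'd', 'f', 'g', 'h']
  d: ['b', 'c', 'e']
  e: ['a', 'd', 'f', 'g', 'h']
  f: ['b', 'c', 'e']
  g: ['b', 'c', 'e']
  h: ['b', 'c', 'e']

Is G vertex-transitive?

No

Automorphisms preserve degree, but G has vertices of degree 3 and vertices of degree 5; no automorphism maps one to the other, so G is not vertex-transitive.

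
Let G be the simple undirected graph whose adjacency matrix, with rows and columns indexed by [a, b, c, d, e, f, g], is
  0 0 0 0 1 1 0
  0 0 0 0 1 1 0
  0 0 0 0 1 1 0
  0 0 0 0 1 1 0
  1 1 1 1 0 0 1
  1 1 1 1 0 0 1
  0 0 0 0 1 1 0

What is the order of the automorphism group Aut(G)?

The vertices split by degree into {e, f} (degree 5) and {a, b, c, d, g} (degree 2); every edge runs between the two parts, so G is the complete bipartite graph K_{2,5}. Automorphisms preserve the bipartition setwise (since the parts differ in size) and act as S_5 × S_2 within it; |Aut| = 240.

240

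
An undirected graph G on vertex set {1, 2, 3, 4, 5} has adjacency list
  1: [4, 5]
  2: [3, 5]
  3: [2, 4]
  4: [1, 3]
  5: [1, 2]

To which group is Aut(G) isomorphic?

G is 2-regular and connected on 5 vertices, i.e. the cycle C_5. C_5 has 5 rotations and 5 reflections, so Aut(C_5) ≅ D_5 of order 10.

the dihedral group of order 10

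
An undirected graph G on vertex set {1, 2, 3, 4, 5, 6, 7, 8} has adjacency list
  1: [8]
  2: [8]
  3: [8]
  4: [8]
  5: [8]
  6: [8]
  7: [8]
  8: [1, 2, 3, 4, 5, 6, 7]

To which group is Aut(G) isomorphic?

Vertex 8 has degree 7 and every other vertex has degree 1, so G is the star K_{1,7} with centre 8. The 7 leaves are pairwise interchangeable while the centre is fixed, giving Aut(G) = S_7.

S_7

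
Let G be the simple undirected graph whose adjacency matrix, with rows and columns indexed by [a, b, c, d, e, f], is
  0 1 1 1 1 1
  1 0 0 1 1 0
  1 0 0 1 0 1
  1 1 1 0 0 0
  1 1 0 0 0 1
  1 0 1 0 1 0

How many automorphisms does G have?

10

Vertex a is the unique vertex of degree 5; the remaining 5 vertices each have degree 3 and induce a cycle, so G is the wheel on 6 vertices with hub a. With the hub fixed, the remaining symmetry is that of the rim cycle C_5, giving the dihedral group D_5.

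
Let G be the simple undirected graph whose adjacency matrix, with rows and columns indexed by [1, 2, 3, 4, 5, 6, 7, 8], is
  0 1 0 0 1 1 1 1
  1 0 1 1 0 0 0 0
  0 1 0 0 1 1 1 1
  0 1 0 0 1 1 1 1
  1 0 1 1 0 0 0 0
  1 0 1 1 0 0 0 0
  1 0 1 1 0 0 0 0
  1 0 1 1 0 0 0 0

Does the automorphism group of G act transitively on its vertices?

No

Automorphisms preserve degree, but G has vertices of degree 3 and vertices of degree 5; no automorphism maps one to the other, so G is not vertex-transitive.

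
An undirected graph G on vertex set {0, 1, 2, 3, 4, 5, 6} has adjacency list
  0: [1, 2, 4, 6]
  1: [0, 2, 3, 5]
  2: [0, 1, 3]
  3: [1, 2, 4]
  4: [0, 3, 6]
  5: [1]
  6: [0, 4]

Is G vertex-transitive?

No

Vertex 5 is the only vertex of degree 1, so every automorphism fixes it; G is not vertex-transitive.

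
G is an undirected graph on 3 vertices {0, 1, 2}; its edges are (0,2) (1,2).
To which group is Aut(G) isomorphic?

The degree sequence is [1, 1, 2]; the two degree-1 vertices 0 and 1 are the ends of a path, so G = P_3. The only nontrivial automorphism of a path is the end-to-end reflection, so Aut(G) ≅ Z_2.

Z_2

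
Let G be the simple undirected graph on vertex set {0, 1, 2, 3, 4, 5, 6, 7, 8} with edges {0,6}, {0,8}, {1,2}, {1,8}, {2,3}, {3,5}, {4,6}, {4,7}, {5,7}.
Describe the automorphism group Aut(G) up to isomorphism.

G is 2-regular and connected on 9 vertices, i.e. the cycle C_9. C_9 has 9 rotations and 9 reflections, so Aut(C_9) ≅ D_9 of order 18.

D_9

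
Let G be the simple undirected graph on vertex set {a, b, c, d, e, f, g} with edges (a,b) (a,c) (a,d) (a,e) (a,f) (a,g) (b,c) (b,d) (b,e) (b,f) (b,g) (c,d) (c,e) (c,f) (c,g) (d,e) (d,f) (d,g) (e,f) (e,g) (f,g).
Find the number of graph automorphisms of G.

All 7 vertices are pairwise adjacent: G = K_7. Every bijection on the vertex set is an automorphism of K_7; hence Aut(K_7) ≅ S_7, order 5040.

5040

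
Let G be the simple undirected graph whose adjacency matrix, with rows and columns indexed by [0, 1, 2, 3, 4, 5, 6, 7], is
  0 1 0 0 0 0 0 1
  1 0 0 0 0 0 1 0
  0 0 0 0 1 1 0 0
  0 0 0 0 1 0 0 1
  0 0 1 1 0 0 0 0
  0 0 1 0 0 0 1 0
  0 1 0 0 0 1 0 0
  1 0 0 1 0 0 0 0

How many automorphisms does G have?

G is 2-regular and connected on 8 vertices, i.e. the cycle C_8. C_8 has 8 rotations and 8 reflections, so Aut(C_8) ≅ D_8 of order 16.

16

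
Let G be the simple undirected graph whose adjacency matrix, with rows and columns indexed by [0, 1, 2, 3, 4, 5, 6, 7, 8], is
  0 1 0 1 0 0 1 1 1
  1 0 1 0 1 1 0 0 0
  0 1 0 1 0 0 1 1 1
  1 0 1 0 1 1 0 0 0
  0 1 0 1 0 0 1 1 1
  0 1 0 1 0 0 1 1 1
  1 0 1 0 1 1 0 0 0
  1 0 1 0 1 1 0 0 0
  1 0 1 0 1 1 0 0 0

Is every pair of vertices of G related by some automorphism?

No

Automorphisms preserve degree, but G has vertices of degree 4 and vertices of degree 5; no automorphism maps one to the other, so G is not vertex-transitive.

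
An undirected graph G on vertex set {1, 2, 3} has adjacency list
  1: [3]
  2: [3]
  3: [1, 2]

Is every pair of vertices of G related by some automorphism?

No

Vertex 3 is the only vertex of degree 2, so every automorphism fixes it; G is not vertex-transitive.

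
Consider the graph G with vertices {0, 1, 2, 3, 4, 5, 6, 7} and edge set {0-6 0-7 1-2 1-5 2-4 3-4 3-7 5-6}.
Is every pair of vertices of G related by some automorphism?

Yes

G is 2-regular and connected on 8 vertices, i.e. the cycle C_8. The automorphisms of the 8-cycle are exactly the symmetries of a regular 8-gon: the dihedral group D_8, |D_8| = 16. This group acts transitively on the 8 vertices.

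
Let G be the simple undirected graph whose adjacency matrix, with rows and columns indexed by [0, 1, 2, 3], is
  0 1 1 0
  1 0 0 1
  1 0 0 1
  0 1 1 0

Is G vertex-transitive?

Yes

G is 2-regular and bipartite on 2^2 = 4 vertices with girth 4; it is the hypercube graph Q_2. The symmetry group of the 2-cube is the hyperoctahedral group B_2 = Z_2 ≀ S_2, of order 2^2·2! = 8. Under this action every vertex can be carried to every other, so G is vertex-transitive.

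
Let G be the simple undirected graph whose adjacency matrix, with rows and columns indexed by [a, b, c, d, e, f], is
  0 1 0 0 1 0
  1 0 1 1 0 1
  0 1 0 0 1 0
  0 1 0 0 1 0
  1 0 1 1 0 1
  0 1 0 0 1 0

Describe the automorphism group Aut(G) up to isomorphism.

S_2 × S_4

The vertices split by degree into {b, e} (degree 4) and {a, c, d, f} (degree 2); every edge runs between the two parts, so G is the complete bipartite graph K_{2,4}. The parts have unequal sizes, so no automorphism swaps them; each part is permuted independently, giving S_2 × S_4 of order 2!·4! = 48.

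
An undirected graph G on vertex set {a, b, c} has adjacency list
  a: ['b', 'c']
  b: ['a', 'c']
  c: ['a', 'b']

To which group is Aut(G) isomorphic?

All 3 vertices are pairwise adjacent: G = K_3. Every bijection on the vertex set is an automorphism of K_3; hence Aut(K_3) ≅ S_3, order 6.

S_3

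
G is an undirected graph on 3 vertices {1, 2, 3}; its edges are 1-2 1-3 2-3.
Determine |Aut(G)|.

All 3 vertices are pairwise adjacent: G = K_3. Every bijection on the vertex set is an automorphism of K_3; hence Aut(K_3) ≅ S_3, order 6.

6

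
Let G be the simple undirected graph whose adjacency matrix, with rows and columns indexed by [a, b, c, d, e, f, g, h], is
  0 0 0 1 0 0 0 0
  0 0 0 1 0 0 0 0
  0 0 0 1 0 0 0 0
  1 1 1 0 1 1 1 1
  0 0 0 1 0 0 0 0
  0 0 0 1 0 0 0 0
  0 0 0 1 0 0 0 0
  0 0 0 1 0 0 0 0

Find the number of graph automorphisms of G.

5040

Vertex d has degree 7 and every other vertex has degree 1, so G is the star K_{1,7} with centre d. The 7 leaves are pairwise interchangeable while the centre is fixed, giving Aut(G) = S_7.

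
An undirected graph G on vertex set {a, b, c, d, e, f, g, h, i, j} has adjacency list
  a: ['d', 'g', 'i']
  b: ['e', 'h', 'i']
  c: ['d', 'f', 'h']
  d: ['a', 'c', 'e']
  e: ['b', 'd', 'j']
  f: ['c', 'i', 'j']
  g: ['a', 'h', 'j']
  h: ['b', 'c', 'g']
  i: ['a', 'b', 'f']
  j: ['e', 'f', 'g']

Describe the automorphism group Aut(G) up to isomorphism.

G is 3-regular on 10 vertices with no triangles and no 4-cycles (girth 5): this is the Petersen graph. Viewing the Petersen graph as the Kneser graph K(5,2) — vertices are 2-subsets of {1,…,5}, edges join disjoint pairs — its automorphisms are exactly the permutations of the 5-element set, so Aut ≅ S_5 of order 120.

the symmetric group S_5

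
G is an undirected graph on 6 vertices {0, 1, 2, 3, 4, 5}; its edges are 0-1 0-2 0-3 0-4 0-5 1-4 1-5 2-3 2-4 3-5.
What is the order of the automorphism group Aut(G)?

10

Vertex 0 is the unique vertex of degree 5; the remaining 5 vertices each have degree 3 and induce a cycle, so G is the wheel on 6 vertices with hub 0. Every automorphism fixes the hub and acts on the rim 5-cycle, so Aut(G) ≅ Aut(C_5) = D_5 of order 10.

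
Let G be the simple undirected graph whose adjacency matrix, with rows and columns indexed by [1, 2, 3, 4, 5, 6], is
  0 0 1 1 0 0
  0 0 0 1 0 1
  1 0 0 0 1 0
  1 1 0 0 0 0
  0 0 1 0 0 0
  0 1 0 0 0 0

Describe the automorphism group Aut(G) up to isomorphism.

Z_2

The degree sequence is [2, 2, 2, 2, 1, 1]; the two degree-1 vertices 5 and 6 are the ends of a path, so G = P_6. A path has exactly one nontrivial symmetry — reversal — giving Aut(G) of order 2.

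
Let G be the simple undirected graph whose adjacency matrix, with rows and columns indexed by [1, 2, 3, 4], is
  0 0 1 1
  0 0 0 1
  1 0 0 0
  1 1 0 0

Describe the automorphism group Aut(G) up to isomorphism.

C_2

The degree sequence is [2, 1, 1, 2]; the two degree-1 vertices 2 and 3 are the ends of a path, so G = P_4. A path has exactly one nontrivial symmetry — reversal — giving Aut(G) of order 2.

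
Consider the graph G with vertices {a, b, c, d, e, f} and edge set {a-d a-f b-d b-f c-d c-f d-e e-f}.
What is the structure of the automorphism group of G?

S_2 × S_4

The vertices split by degree into {d, f} (degree 4) and {a, b, c, e} (degree 2); every edge runs between the two parts, so G is the complete bipartite graph K_{2,4}. The parts have unequal sizes, so no automorphism swaps them; each part is permuted independently, giving S_2 × S_4 of order 2!·4! = 48.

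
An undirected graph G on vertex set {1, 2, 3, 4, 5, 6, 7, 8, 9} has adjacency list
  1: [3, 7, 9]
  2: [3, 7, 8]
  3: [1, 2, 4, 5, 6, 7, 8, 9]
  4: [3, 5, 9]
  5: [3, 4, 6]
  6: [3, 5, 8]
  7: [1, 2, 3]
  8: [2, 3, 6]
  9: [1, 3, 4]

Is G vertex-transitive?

No

Vertex 3 is the only vertex of degree 8, so every automorphism fixes it; G is not vertex-transitive.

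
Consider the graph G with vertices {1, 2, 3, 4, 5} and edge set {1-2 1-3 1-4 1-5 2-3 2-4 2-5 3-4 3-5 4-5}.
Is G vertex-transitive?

Yes

Every vertex has degree 4, so G is the complete graph K_5. Every bijection on the vertex set is an automorphism of K_5; hence Aut(K_5) ≅ S_5, order 120. This group acts transitively on the 5 vertices.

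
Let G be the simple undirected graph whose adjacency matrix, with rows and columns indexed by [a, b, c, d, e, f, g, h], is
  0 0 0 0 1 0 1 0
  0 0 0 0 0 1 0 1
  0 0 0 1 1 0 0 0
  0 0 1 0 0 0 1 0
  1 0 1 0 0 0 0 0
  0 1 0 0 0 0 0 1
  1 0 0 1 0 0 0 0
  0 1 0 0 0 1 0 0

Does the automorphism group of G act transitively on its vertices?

G has two connected components, {a, c, d, e, g} and {b, f, h}; each is 2-regular, so G = C_5 ⊔ C_3. The orbit of a under Aut(G) is {a, c, d, e, g}, which does not contain b, so G is not vertex-transitive.

No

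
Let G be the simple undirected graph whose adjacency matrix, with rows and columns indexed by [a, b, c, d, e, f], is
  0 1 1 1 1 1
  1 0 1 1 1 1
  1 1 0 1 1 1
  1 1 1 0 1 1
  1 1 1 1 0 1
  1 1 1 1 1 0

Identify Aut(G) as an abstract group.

Every vertex has degree 5, so G is the complete graph K_6. Any permutation of the 6 vertices preserves K_6, so Aut(K_6) = S_6 of order 6! = 720.

S_6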